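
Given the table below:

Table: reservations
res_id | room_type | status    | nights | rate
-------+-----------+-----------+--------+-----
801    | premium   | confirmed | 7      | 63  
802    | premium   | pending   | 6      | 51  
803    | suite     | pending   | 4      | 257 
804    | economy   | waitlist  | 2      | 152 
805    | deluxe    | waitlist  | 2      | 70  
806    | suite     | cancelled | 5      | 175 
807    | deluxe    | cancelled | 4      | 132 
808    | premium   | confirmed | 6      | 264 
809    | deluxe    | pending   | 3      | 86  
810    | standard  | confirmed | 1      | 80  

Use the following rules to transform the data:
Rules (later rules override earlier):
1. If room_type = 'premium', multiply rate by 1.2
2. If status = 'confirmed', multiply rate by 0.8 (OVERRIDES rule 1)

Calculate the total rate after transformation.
1258.8

Step 1: Rule 2 takes priority for records with status = 'confirmed'
  - 3 records: 407 × 0.8 = 325.6
Step 2: Rule 1 applies to remaining records with room_type = 'premium'
  - 1 records: 51 × 1.2 = 61.2
Step 3: Other records unchanged: 872
Step 4: Final sum = 325.6 + 61.2 + 872 = 1258.8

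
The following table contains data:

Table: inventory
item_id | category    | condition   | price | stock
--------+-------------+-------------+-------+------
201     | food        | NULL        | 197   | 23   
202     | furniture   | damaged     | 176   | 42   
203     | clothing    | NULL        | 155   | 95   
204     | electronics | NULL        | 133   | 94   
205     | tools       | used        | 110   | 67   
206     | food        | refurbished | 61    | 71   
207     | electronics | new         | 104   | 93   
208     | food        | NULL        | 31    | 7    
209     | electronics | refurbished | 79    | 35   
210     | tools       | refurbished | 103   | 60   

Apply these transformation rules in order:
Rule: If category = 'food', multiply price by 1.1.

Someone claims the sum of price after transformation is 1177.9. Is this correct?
Yes, the result is correct.

Step 1: Calculate the correct sum after transformation
Step 2: Apply multiplier 1.1 to records where category = 'food'
Step 3: Correct result = 1177.9
Step 4: Claimed result = 1177.9
Step 5: 1177.9 = 1177.9 ✓
Conclusion: The claimed result is correct.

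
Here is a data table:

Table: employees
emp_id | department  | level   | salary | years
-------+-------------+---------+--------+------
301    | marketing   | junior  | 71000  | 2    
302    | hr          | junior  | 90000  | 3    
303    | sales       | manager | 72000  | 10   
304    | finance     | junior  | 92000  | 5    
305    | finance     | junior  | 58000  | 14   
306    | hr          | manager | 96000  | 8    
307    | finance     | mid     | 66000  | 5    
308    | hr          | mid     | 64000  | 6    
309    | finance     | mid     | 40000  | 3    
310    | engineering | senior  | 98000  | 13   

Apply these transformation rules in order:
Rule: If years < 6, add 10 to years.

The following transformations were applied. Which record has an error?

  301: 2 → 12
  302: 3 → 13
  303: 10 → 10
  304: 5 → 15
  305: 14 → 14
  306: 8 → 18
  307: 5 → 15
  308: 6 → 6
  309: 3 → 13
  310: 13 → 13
Record 306 has an error. The correct transformed value should be 8, not 18.

Step 1: Check each record against the rule
Step 2: Record 306 has years = 8
Step 3: Since 8 >= 6, the bonus should not have been applied
Step 4: Correct value = 8, but claimed value = 18
Conclusion: Record 306 has the error.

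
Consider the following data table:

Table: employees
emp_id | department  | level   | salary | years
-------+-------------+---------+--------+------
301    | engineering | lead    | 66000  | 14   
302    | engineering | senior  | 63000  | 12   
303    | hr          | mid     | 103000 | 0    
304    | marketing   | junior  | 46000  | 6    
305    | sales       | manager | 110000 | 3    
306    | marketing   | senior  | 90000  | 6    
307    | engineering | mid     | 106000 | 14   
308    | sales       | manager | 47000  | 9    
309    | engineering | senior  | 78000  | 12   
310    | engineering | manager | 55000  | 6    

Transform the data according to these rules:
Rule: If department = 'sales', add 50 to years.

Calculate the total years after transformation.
182

Step 1: Count records where department = 'sales': 2
Step 2: Total bonus added: 2 × 50 = 100
Step 3: Original sum of years: 82
Step 4: Final sum = 82 + 100 = 182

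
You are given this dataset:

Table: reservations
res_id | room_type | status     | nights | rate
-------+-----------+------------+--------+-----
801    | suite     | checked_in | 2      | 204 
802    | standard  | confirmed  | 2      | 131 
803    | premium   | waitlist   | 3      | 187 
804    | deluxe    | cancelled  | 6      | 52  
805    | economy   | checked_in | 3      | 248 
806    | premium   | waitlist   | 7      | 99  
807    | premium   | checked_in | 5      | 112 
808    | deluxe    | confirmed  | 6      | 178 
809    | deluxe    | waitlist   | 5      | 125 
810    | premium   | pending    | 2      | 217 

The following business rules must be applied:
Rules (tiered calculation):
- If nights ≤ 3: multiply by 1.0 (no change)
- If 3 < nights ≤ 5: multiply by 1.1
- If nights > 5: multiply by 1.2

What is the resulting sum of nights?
45.8

Step 1: Tier 1 (nights ≤ 3): 5 records, sum = 12 × 1.0 = 12.0
Step 2: Tier 2 (3 < nights ≤ 5): 2 records, sum = 10 × 1.1 = 11.0
Step 3: Tier 3 (nights > 5): 3 records, sum = 19 × 1.2 = 22.8
Step 4: Final sum = 12.0 + 11.0 + 22.8 = 45.8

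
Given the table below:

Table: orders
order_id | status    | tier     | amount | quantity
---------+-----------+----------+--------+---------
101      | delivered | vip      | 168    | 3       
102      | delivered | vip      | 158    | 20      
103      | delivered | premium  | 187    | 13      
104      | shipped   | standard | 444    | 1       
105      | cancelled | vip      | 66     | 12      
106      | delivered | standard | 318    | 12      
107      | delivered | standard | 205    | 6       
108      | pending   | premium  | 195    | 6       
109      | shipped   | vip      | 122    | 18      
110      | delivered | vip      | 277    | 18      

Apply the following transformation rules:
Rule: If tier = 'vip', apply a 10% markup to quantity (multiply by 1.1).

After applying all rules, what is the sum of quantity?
116.1

Step 1: Records with tier = 'vip' have total quantity = 71
Step 2: Apply multiplier: 71 × 1.1 = 78.1
Step 3: Other records total: 38
Step 4: Final sum = 78.1 + 38 = 116.1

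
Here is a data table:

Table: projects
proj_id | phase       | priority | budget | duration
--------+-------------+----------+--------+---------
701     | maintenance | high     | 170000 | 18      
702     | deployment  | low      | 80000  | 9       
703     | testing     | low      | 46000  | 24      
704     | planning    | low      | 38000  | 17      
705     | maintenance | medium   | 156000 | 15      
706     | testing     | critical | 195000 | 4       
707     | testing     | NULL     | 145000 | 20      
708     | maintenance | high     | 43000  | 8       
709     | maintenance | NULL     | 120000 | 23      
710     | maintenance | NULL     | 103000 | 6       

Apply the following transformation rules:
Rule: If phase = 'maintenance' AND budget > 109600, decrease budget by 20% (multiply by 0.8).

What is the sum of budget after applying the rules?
1006800.0

Step 1: Find records where phase = 'maintenance' AND budget > 109600
Step 2: 3 records match, summing to 446000
Step 3: After multiplier: 446000 × 0.8 = 356800.0
Step 4: Unaffected records sum: 650000
Step 5: Final sum = 356800.0 + 650000 = 1006800.0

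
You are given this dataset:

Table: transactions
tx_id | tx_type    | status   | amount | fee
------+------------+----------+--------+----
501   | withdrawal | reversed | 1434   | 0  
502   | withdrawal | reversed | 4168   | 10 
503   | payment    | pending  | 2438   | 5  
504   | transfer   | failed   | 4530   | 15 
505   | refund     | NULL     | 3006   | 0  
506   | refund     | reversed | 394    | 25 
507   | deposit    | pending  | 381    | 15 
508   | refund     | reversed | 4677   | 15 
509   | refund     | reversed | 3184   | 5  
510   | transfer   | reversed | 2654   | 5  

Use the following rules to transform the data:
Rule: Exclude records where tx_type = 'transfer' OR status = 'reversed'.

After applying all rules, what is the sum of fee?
20

Step 1: Find records where tx_type = 'transfer' OR status = 'reversed'
Step 2: 7 records match, summing to 75
Step 3: Original sum: 95
Step 4: Remaining sum = 95 - 75 = 20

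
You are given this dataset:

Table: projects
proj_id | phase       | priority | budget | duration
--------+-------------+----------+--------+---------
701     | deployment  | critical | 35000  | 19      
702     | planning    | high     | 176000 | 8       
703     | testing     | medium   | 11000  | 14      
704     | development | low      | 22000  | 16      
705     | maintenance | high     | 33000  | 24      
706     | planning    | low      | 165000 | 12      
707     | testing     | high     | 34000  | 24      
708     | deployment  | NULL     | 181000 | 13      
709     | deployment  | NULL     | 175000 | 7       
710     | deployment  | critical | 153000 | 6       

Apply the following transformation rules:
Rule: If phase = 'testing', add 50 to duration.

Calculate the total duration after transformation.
243

Step 1: Count records where phase = 'testing': 2
Step 2: Total bonus added: 2 × 50 = 100
Step 3: Original sum of duration: 143
Step 4: Final sum = 143 + 100 = 243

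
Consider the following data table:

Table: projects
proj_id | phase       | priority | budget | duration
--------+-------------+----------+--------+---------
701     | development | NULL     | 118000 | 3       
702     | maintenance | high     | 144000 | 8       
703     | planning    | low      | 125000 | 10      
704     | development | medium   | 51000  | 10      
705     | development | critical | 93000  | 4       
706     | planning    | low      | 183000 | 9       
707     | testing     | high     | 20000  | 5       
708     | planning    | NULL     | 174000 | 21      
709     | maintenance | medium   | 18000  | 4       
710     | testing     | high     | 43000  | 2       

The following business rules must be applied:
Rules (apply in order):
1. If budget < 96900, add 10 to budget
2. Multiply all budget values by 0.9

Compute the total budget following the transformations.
872145.0

Step 1: Apply Rule 1 - Add 10 to records with budget < 96900
  - 5 records affected: 225000 + (5 × 10) = 225050
  - Unaffected records: 744000
  - Sum after Rule 1: 969050
Step 2: Apply Rule 2 - Multiply all by 0.9
  - 969050 × 0.9 = 872145.0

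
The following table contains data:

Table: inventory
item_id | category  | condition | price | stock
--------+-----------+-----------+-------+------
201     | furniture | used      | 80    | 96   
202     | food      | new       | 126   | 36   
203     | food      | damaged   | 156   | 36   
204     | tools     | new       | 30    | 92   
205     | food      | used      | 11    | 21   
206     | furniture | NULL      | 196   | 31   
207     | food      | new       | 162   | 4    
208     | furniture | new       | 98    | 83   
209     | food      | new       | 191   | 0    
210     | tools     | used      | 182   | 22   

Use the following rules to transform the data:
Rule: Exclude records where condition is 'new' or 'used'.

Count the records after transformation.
2

Step 1: Count records to exclude
  - 5 (new) + 3 (used) = 8 records
Step 2: Total records: 10
Step 3: Remaining = 10 - 8 = 2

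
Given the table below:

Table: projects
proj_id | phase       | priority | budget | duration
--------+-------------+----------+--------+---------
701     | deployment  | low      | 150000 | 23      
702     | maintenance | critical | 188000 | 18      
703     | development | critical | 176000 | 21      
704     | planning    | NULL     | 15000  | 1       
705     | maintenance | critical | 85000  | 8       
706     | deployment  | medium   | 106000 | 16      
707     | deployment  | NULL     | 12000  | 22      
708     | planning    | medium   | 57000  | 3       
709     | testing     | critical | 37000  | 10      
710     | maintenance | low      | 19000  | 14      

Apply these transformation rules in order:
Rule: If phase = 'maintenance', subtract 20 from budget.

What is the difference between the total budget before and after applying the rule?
60

Step 1: Original sum of budget = 845000
Step 2: 3 records have phase = 'maintenance'
Step 3: Each affected record changes by -20
Step 4: Total change = 3 × -20 = -60
Step 5: New sum = 845000 + -60 = 844940
Step 6: Difference = |844940 - 845000| = 60
        (Sum decreased by 60)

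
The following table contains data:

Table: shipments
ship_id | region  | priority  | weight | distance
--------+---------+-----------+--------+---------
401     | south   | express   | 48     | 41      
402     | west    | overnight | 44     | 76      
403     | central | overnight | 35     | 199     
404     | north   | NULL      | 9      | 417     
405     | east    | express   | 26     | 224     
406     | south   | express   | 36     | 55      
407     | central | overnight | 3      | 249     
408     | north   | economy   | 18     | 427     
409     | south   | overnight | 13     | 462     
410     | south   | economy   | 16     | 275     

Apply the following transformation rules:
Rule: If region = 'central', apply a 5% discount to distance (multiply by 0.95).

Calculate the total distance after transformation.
2402.6

Step 1: Records with region = 'central' have total distance = 448
Step 2: Apply multiplier: 448 × 0.95 = 425.6
Step 3: Other records total: 1977
Step 4: Final sum = 425.6 + 1977 = 2402.6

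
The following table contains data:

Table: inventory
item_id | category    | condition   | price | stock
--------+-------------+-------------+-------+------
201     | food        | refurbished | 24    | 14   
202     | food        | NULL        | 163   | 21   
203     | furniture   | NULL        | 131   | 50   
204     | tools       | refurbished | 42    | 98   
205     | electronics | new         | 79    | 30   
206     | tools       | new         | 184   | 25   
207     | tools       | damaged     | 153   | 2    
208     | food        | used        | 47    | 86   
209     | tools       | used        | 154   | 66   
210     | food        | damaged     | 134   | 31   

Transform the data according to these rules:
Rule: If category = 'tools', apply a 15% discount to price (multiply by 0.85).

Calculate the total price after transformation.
1031.05

Step 1: Records with category = 'tools' have total price = 533
Step 2: Apply multiplier: 533 × 0.85 = 453.05
Step 3: Other records total: 578
Step 4: Final sum = 453.05 + 578 = 1031.05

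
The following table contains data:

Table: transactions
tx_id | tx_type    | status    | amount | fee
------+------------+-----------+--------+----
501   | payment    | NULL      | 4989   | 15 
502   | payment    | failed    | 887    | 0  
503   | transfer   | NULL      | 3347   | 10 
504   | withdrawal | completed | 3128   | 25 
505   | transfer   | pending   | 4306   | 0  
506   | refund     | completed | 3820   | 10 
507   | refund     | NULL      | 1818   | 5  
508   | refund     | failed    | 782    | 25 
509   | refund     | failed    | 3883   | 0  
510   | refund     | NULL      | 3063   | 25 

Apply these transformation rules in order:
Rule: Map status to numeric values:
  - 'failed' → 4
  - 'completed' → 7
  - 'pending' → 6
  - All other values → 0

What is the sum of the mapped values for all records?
32

Step 1: Apply mapping to each record
Step 2: Count by status:
  'failed': 3 records × 4 = 12
  'completed': 2 records × 7 = 14
  'pending': 1 records × 6 = 6
Step 3: Sum all mapped values = 32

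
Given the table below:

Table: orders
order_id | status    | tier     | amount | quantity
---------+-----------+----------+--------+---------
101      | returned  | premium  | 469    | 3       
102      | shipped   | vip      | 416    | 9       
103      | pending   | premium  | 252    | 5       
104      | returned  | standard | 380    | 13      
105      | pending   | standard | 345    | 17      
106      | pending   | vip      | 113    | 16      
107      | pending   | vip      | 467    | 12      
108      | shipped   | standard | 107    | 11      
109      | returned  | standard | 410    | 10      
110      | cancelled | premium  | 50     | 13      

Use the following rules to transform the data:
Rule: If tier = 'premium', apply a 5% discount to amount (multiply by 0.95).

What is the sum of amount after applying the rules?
2970.45

Step 1: Records with tier = 'premium' have total amount = 771
Step 2: Apply multiplier: 771 × 0.95 = 732.45
Step 3: Other records total: 2238
Step 4: Final sum = 732.45 + 2238 = 2970.45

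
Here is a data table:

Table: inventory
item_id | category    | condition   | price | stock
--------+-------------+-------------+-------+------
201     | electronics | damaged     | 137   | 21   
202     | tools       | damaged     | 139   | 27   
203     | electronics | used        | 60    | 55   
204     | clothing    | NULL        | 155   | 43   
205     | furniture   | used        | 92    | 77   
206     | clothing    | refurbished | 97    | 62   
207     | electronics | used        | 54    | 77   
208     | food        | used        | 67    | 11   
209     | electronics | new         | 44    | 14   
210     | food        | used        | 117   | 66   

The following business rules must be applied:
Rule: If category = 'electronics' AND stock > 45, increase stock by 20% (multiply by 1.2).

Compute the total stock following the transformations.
479.4

Step 1: Find records where category = 'electronics' AND stock > 45
Step 2: 2 records match, summing to 132
Step 3: After multiplier: 132 × 1.2 = 158.4
Step 4: Unaffected records sum: 321
Step 5: Final sum = 158.4 + 321 = 479.4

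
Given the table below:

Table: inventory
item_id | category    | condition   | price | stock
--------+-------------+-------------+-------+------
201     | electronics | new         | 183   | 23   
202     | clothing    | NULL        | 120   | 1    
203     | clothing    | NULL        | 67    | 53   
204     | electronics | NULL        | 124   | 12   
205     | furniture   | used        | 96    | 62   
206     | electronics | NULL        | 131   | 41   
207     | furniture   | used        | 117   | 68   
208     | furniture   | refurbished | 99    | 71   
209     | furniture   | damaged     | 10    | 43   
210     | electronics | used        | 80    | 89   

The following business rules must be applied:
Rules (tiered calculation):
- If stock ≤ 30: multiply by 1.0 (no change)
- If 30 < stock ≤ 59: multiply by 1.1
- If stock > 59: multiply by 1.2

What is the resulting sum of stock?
534.7

Step 1: Tier 1 (stock ≤ 30): 3 records, sum = 36 × 1.0 = 36.0
Step 2: Tier 2 (30 < stock ≤ 59): 3 records, sum = 137 × 1.1 = 150.7
Step 3: Tier 3 (stock > 59): 4 records, sum = 290 × 1.2 = 348.0
Step 4: Final sum = 36.0 + 150.7 + 348.0 = 534.7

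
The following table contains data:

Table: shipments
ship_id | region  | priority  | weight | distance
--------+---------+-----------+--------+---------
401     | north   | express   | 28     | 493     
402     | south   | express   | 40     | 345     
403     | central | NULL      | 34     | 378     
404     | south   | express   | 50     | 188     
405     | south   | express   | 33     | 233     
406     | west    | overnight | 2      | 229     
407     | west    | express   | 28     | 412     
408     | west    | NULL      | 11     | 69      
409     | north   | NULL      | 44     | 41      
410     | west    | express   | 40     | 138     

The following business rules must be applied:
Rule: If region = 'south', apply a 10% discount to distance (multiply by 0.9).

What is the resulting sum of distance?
2449.4

Step 1: Records with region = 'south' have total distance = 766
Step 2: Apply multiplier: 766 × 0.9 = 689.4
Step 3: Other records total: 1760
Step 4: Final sum = 689.4 + 1760 = 2449.4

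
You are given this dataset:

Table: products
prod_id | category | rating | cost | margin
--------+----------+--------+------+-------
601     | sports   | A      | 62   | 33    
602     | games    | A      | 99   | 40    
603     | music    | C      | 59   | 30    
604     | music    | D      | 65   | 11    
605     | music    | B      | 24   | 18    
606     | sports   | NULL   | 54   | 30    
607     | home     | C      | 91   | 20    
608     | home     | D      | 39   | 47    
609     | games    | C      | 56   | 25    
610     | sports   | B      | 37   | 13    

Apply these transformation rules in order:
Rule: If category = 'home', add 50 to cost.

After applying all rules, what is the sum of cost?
686

Step 1: Count records where category = 'home': 2
Step 2: Total bonus added: 2 × 50 = 100
Step 3: Original sum of cost: 586
Step 4: Final sum = 586 + 100 = 686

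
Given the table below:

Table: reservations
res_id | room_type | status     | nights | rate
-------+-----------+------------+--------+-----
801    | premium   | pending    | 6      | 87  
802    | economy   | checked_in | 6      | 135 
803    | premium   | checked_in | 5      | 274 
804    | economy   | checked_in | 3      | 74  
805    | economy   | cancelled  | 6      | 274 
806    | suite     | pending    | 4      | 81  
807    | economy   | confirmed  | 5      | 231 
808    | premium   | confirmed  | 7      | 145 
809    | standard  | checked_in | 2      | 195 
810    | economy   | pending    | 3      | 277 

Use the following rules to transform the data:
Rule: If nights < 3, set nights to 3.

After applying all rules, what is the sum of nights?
48

Step 1: 1 records have nights < 3
Step 2: These records originally summed to 2
Step 3: After setting to minimum: 1 × 3 = 3
Step 4: Unaffected records sum: 45
Step 5: Final sum = 3 + 45 = 48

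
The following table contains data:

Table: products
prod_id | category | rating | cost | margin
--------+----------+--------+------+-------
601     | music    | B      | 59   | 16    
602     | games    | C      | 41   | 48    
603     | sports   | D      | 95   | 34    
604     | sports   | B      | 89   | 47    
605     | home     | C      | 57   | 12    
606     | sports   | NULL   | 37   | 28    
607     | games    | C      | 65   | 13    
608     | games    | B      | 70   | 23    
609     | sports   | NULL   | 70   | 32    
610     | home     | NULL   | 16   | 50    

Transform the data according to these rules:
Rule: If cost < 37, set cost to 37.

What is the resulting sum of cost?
620

Step 1: 1 records have cost < 37
Step 2: These records originally summed to 16
Step 3: After setting to minimum: 1 × 37 = 37
Step 4: Unaffected records sum: 583
Step 5: Final sum = 37 + 583 = 620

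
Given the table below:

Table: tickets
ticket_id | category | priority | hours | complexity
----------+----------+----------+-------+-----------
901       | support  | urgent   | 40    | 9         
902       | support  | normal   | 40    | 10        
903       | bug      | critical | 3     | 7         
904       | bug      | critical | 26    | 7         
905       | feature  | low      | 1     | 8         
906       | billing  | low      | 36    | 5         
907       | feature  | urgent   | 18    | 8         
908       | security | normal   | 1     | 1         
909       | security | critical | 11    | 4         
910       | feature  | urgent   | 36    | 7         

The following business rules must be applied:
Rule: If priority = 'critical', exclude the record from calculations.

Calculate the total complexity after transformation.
48

Step 1: Identify records where priority = 'critical'
Step 2: The excluded records sum to 18
Step 3: Original total complexity = 66
Step 4: Remaining total = 66 - 18 = 48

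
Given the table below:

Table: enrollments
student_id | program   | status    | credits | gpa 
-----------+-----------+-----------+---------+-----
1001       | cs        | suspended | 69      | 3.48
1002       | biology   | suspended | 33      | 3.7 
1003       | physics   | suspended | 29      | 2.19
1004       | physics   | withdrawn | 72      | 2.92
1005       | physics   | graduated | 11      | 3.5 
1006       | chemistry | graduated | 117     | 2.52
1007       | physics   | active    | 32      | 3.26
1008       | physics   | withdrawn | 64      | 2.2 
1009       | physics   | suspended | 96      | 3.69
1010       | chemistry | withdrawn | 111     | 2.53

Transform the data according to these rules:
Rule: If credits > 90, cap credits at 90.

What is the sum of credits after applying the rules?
580

Step 1: 3 records have credits > 90
Step 2: These records originally summed to 324
Step 3: After capping: 3 × 90 = 270
Step 4: Unaffected records sum: 310
Step 5: Final sum = 270 + 310 = 580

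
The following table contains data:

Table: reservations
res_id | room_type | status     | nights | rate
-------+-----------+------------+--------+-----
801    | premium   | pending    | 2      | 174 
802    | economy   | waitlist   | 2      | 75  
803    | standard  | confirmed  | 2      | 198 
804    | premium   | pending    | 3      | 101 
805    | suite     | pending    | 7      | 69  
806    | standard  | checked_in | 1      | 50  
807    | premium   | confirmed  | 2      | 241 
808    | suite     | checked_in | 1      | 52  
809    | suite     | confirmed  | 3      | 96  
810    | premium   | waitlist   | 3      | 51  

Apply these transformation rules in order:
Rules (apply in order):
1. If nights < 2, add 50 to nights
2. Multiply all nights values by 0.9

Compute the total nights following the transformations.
113.4

Step 1: Apply Rule 1 - Add 50 to records with nights < 2
  - 2 records affected: 2 + (2 × 50) = 102
  - Unaffected records: 24
  - Sum after Rule 1: 126
Step 2: Apply Rule 2 - Multiply all by 0.9
  - 126 × 0.9 = 113.4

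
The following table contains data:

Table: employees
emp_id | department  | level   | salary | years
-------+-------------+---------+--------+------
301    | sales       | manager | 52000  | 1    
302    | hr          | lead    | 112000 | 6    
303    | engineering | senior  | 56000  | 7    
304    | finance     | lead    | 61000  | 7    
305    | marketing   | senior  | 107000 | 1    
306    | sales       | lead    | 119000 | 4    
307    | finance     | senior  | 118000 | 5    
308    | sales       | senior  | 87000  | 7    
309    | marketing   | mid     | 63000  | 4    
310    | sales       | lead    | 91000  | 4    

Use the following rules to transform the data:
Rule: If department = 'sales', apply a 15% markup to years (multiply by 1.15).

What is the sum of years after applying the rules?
48.4

Step 1: Records with department = 'sales' have total years = 16
Step 2: Apply multiplier: 16 × 1.15 = 18.4
Step 3: Other records total: 30
Step 4: Final sum = 18.4 + 30 = 48.4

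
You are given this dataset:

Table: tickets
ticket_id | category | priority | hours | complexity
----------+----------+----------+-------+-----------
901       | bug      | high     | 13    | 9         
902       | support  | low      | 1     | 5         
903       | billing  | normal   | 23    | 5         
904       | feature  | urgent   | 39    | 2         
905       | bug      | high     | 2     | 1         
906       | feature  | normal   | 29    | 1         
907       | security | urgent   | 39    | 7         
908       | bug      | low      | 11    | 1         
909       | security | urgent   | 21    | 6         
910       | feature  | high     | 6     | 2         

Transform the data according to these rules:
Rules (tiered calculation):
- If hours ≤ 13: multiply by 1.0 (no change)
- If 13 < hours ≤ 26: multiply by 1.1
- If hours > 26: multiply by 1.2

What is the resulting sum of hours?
209.8

Step 1: Tier 1 (hours ≤ 13): 5 records, sum = 33 × 1.0 = 33.0
Step 2: Tier 2 (13 < hours ≤ 26): 2 records, sum = 44 × 1.1 = 48.4
Step 3: Tier 3 (hours > 26): 3 records, sum = 107 × 1.2 = 128.4
Step 4: Final sum = 33.0 + 48.4 + 128.4 = 209.8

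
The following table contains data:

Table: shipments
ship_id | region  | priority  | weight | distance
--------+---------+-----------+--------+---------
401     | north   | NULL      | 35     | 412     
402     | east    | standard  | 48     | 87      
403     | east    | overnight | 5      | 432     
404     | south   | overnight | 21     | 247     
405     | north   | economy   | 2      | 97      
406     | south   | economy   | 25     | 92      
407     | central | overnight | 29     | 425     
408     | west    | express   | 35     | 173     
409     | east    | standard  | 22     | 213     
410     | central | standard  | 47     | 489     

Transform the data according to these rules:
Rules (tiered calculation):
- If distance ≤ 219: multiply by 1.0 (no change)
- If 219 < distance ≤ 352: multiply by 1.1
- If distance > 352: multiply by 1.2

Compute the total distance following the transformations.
3043.3

Step 1: Tier 1 (distance ≤ 219): 5 records, sum = 662 × 1.0 = 662.0
Step 2: Tier 2 (219 < distance ≤ 352): 1 records, sum = 247 × 1.1 = 271.7
Step 3: Tier 3 (distance > 352): 4 records, sum = 1758 × 1.2 = 2109.6
Step 4: Final sum = 662.0 + 271.7 + 2109.6 = 3043.3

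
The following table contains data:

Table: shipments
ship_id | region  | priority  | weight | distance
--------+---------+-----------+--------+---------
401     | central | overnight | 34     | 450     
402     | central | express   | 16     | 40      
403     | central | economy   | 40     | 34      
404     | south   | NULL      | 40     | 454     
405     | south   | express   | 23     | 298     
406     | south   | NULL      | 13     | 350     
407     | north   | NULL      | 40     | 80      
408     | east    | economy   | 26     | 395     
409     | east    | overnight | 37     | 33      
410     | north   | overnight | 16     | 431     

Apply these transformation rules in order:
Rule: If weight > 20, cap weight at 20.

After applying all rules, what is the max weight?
20

Step 1: Original maximum weight = 40
Step 2: Apply cap at 20
Step 3: 7 records had weight > 20 and were capped
Step 4: Maximum after transformation = 20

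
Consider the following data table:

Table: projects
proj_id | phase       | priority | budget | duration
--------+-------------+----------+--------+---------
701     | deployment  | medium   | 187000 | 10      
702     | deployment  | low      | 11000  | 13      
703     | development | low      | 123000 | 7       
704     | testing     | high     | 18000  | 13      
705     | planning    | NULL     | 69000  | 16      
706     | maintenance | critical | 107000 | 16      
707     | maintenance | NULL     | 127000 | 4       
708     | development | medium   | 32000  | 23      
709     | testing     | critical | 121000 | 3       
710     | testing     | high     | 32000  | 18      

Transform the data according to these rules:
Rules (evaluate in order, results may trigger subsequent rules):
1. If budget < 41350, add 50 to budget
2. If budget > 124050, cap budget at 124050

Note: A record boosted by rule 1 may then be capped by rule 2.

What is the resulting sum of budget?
761300

Step 1: Apply rule 1 to records with budget < 41350
  - 4 records get bonus of 50
  - Of these, 0 records then exceed 124050 and get capped
Step 2: Apply rule 2 to records with budget > 124050
  - 2 records (original) are capped
Step 3: Calculate final sum = 761300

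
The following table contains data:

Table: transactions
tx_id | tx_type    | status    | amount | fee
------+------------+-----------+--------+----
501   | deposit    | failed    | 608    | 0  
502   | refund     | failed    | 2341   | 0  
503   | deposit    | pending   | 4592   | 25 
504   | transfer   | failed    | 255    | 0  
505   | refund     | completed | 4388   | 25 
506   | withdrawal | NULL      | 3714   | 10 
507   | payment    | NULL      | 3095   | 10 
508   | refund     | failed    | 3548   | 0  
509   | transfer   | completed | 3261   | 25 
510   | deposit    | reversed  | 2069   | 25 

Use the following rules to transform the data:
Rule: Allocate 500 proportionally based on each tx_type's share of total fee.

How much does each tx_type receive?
deposit: 208.33, payment: 41.67, refund: 104.17, transfer: 104.17, withdrawal: 41.67

Step 1: Calculate total fee = 120
Step 2: Calculate each tx_type's proportion:
  deposit: 50/120 = 41.67% → 208.33
  payment: 10/120 = 8.33% → 41.67
  refund: 25/120 = 20.83% → 104.17
  transfer: 25/120 = 20.83% → 104.17
  withdrawal: 10/120 = 8.33% → 41.67
Step 3: Verify: sum of allocations ≈ 500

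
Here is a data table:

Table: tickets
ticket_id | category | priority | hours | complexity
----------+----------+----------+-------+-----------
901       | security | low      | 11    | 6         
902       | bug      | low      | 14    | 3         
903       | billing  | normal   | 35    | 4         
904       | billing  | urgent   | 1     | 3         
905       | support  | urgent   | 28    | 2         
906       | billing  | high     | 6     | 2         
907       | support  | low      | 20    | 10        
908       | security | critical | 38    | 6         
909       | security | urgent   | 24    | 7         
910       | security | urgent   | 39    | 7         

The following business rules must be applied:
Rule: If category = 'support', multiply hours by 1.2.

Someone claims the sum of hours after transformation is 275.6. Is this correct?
No, the correct result is 225.6.

Step 1: Calculate the correct sum after transformation
Step 2: Apply multiplier 1.2 to records where category = 'support'
Step 3: Correct result = 225.6
Step 4: Claimed result = 275.6
Step 5: 225.6 ≠ 275.6
Conclusion: The claimed result is incorrect. The correct answer is 225.6.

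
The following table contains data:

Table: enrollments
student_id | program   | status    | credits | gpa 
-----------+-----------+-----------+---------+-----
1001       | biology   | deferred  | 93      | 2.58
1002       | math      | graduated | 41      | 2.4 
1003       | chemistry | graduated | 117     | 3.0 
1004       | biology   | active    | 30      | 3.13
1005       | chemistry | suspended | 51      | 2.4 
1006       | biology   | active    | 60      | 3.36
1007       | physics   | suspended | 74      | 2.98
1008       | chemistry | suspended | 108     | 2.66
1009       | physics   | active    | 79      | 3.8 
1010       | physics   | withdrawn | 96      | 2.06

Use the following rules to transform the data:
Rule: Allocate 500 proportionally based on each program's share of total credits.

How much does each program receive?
biology: 122.16, chemistry: 184.25, math: 27.37, physics: 166.22

Step 1: Calculate total credits = 749
Step 2: Calculate each program's proportion:
  biology: 183/749 = 24.43% → 122.16
  chemistry: 276/749 = 36.85% → 184.25
  math: 41/749 = 5.47% → 27.37
  physics: 249/749 = 33.24% → 166.22
Step 3: Verify: sum of allocations ≈ 500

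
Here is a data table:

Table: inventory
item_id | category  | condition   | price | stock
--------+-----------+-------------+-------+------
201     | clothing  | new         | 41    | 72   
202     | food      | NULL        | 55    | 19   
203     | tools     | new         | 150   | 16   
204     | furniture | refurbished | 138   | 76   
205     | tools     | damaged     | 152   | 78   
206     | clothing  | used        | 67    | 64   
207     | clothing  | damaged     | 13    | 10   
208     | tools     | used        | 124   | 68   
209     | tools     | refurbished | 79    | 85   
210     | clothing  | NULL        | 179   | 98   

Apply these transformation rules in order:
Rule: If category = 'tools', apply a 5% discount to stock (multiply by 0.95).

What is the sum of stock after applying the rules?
573.65

Step 1: Records with category = 'tools' have total stock = 247
Step 2: Apply multiplier: 247 × 0.95 = 234.65
Step 3: Other records total: 339
Step 4: Final sum = 234.65 + 339 = 573.65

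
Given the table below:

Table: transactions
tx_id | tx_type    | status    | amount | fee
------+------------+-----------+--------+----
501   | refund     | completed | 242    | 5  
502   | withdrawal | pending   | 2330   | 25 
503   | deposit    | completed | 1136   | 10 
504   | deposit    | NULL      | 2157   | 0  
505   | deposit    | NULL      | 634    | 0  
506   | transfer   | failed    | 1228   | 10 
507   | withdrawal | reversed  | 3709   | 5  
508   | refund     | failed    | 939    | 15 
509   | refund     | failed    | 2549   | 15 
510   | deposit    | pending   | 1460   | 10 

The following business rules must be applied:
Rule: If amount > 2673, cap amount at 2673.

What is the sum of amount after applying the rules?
15348

Step 1: 1 records have amount > 2673
Step 2: These records originally summed to 3709
Step 3: After capping: 1 × 2673 = 2673
Step 4: Unaffected records sum: 12675
Step 5: Final sum = 2673 + 12675 = 15348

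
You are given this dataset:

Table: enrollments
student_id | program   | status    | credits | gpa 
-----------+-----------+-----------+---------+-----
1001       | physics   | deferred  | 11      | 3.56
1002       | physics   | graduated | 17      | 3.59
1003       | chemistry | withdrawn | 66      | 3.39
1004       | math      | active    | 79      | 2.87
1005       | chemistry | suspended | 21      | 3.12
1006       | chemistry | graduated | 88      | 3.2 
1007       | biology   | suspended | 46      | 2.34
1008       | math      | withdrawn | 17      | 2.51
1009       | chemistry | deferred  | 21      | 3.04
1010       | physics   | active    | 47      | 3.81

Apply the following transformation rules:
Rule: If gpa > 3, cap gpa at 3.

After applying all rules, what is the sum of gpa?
28.72

Step 1: 7 records have gpa > 3
Step 2: These records originally summed to 23.71
Step 3: After capping: 7 × 3 = 21
Step 4: Unaffected records sum: 7.72
Step 5: Final sum = 21 + 7.72 = 28.72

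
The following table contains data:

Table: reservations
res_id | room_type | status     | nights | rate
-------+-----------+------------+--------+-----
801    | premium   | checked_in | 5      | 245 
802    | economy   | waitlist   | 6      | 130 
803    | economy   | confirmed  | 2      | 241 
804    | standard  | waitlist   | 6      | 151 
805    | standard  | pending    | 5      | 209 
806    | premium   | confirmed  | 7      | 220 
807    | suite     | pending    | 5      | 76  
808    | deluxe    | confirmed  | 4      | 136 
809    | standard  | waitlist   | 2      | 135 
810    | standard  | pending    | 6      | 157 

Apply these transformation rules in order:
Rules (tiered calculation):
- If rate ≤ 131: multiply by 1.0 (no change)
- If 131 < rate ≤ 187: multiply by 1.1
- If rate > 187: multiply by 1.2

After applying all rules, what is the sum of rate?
1940.9

Step 1: Tier 1 (rate ≤ 131): 2 records, sum = 206 × 1.0 = 206.0
Step 2: Tier 2 (131 < rate ≤ 187): 4 records, sum = 579 × 1.1 = 636.9
Step 3: Tier 3 (rate > 187): 4 records, sum = 915 × 1.2 = 1098.0
Step 4: Final sum = 206.0 + 636.9 + 1098.0 = 1940.9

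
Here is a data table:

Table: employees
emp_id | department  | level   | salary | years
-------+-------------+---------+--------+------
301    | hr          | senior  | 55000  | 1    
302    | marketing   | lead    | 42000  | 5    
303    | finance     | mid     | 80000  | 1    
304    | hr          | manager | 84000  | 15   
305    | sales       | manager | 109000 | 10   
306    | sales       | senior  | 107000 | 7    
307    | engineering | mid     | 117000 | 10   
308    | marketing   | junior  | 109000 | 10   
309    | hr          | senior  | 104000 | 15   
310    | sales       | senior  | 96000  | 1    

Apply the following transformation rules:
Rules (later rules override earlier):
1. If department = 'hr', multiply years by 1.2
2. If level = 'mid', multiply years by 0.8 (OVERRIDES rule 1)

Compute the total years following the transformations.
79.0

Step 1: Rule 2 takes priority for records with level = 'mid'
  - 2 records: 11 × 0.8 = 8.8
Step 2: Rule 1 applies to remaining records with department = 'hr'
  - 3 records: 31 × 1.2 = 37.2
Step 3: Other records unchanged: 33
Step 4: Final sum = 8.8 + 37.2 + 33 = 79.0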